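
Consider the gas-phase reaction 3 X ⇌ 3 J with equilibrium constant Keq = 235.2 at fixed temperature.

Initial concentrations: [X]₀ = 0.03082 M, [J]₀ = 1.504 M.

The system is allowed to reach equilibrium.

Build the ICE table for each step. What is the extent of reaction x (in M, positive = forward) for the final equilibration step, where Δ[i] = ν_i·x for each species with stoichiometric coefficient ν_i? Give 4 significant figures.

x = -0.06105 M

Q₀ = 1.1621e+05 vs Keq = 235.2 ⇒ Q>K, reverse
Step 1:
                  X         J
  Initial   0.03082     1.504
  Change     0.1832   -0.1832
  Equil       0.214     1.321
  solve Keq expr → x = -0.06105; check Q = 235.2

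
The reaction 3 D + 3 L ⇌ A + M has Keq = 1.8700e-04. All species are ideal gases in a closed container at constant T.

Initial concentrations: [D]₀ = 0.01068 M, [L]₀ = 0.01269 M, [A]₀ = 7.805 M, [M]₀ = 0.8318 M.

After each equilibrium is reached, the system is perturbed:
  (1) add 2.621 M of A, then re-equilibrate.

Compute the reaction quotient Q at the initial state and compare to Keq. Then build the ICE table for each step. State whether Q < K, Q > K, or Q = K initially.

Q₀ = 2.6079e+12 vs Keq = 1.8700e-04 ⇒ Q>K, reverse
Step 1:
                   D          L          A          M
  I          0.01068    0.01269      7.805     0.8318
  C            2.476      2.476    -0.8254    -0.8254
  E            2.487      2.489       6.98   0.006355
  solve Keq expr → x = -0.8254; check Q = 1.8700e-04
Then add 2.621 M of A.
Step 2:
                   D          L          A          M
  I            2.487      2.489      9.601   0.006355
  C         0.005034   0.005034  -0.001678  -0.001678
  E            2.492      2.494      9.599   0.004677
  solve Keq expr → x = -0.001678; check Q = 1.8700e-04

Q₀ = 2.6079e+12; Q > K (proceeds reverse)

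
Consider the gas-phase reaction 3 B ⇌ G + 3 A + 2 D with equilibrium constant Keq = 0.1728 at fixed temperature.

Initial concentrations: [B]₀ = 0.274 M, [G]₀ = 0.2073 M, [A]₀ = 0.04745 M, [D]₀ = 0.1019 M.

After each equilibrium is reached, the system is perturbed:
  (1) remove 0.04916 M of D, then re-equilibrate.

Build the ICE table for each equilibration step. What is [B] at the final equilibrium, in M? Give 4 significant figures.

[B]_eq = 0.08629 M

Q₀ = 1.1179e-05 vs Keq = 0.1728 ⇒ Q<K, forward
Step 1:
                    B           G           A           D
  init          0.274      0.2073     0.04745      0.1019
  Δ           -0.1785     0.05951      0.1785       0.119
  eq          0.09546      0.2668       0.226      0.2209
  solve Keq expr → x = 0.05951; check Q = 0.1728
Then remove 0.04916 M of D.
Step 2:
                    B           G           A           D
  init        0.09546      0.2668       0.226      0.1718
  Δ         -0.009165    0.003055    0.009165     0.00611
  eq          0.08629      0.2699      0.2352      0.1779
  solve Keq expr → x = 0.003055; check Q = 0.1728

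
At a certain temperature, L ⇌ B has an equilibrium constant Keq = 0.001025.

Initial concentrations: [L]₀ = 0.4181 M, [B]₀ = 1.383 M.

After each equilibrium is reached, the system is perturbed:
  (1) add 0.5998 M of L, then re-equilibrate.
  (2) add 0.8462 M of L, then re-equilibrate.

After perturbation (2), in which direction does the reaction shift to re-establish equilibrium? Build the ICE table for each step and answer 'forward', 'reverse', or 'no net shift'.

Q₀ = 3.308 vs Keq = 0.001025 ⇒ Q>K, reverse
Step 1:
                  L         B
  init       0.4181     1.383
  Δ           1.381    -1.381
  eq          1.799  0.001844
  solve Keq expr → x = -1.381; check Q = 0.001025
Then add 0.5998 M of L.
Step 2:
                  L         B
  init        2.399  0.001844
  Δ       -6.1417e-04 6.1417e-04
  eq          2.398  0.002458
  solve Keq expr → x = 6.1417e-04; check Q = 0.001025
Then add 0.8462 M of L.
Step 3:
                  L         B
  init        3.245  0.002458
  Δ       -8.6647e-04 8.6647e-04
  eq          3.244  0.003325
  solve Keq expr → x = 8.6647e-04; check Q = 0.001025

Direction: forward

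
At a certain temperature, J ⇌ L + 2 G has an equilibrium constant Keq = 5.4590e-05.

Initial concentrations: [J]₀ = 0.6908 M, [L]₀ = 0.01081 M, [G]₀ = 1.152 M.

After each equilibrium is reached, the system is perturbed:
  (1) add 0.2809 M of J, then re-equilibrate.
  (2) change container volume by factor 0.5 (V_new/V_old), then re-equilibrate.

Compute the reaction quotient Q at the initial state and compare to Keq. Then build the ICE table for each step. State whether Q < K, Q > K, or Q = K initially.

Q₀ = 0.02077 vs Keq = 5.4590e-05 ⇒ Q>K, reverse
Step 1:
                   J          L          G
  init        0.6908    0.01081      1.152
  Δ          0.01078   -0.01078   -0.02156
  eq          0.7016 2.9971e-05       1.13
  solve Keq expr → x = -0.01078; check Q = 5.4590e-05
Then add 0.2809 M of J.
Step 2:
                   J          L          G
  init        0.9825 2.9971e-05       1.13
  Δ       -1.1997e-05 1.1997e-05 2.3995e-05
  eq          0.9825 4.1968e-05       1.13
  solve Keq expr → x = 1.1997e-05; check Q = 5.4590e-05
Then change container volume by factor 0.5 (V_new/V_old).
Step 3:
                   J          L          G
  init         1.965 8.3936e-05      2.261
  Δ       6.2949e-05 -6.2949e-05 -1.2590e-04
  eq           1.965 2.0987e-05      2.261
  solve Keq expr → x = -6.2949e-05; check Q = 5.4590e-05

Q₀ = 0.02077; Q > K (proceeds reverse)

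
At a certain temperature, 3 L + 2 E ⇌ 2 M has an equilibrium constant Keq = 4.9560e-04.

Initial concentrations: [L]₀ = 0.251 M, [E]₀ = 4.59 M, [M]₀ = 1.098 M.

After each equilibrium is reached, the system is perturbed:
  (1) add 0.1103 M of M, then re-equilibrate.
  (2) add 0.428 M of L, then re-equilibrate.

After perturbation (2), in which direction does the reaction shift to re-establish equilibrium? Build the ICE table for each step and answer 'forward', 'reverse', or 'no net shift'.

Direction: forward

Q₀ = 3.619 vs Keq = 4.9560e-04 ⇒ Q>K, reverse
Step 1:
                  L         E         M
  I           0.251      4.59     1.098
  C           1.296    0.8643   -0.8643
  E           1.547     5.454    0.2337
  solve Keq expr → x = -0.4321; check Q = 4.9560e-04
Then add 0.1103 M of M.
Step 2:
                  L         E         M
  I           1.547     5.454     0.344
  C          0.1187   0.07912  -0.07912
  E           1.666     5.533    0.2649
  solve Keq expr → x = -0.03956; check Q = 4.9560e-04
Then add 0.428 M of L.
Step 3:
                  L         E         M
  I           2.094     5.533    0.2649
  C         -0.1115  -0.07434   0.07434
  E           1.983     5.459    0.3393
  solve Keq expr → x = 0.03717; check Q = 4.9560e-04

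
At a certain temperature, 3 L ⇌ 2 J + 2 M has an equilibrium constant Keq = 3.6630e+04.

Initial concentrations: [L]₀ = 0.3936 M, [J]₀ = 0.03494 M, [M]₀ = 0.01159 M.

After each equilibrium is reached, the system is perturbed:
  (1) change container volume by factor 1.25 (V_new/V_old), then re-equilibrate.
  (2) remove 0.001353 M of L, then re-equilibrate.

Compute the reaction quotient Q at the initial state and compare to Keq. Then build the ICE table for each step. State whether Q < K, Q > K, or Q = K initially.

Q₀ = 2.6894e-06 vs Keq = 3.6630e+04 ⇒ Q<K, forward
Step 1:
                    L           J           M
  I            0.3936     0.03494     0.01159
  C            -0.388      0.2587      0.2587
  E          0.005561      0.2936      0.2703
  solve Keq expr → x = 0.1293; check Q = 3.6630e+04
Then change container volume by factor 1.25 (V_new/V_old).
Step 2:
                    L           J           M
  I          0.004449      0.2349      0.2162
  C       -3.1377e-04  2.0918e-04  2.0918e-04
  E          0.004135      0.2351      0.2164
  solve Keq expr → x = 1.0459e-04; check Q = 3.6630e+04
Then remove 0.001353 M of L.
Step 3:
                    L           J           M
  I          0.002782      0.2351      0.2164
  C          0.001331 -8.8754e-04 -8.8754e-04
  E          0.004113      0.2342      0.2155
  solve Keq expr → x = -4.4377e-04; check Q = 3.6630e+04

Q₀ = 2.6894e-06; Q < K (proceeds forward)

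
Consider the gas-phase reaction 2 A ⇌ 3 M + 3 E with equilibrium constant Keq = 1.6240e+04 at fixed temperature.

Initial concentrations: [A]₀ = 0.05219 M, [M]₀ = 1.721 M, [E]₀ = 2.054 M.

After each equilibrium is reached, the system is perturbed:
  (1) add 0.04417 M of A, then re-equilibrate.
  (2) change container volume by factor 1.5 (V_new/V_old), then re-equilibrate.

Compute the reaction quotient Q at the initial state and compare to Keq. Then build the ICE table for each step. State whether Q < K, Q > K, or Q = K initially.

Q₀ = 1.6217e+04; Q < K (proceeds forward)

Q₀ = 1.6217e+04 vs Keq = 1.6240e+04 ⇒ Q<K, forward
Step 1:
                  A         M         E
  Initial   0.05219     1.721     2.054
  Change  -3.2916e-05 4.9374e-05 4.9374e-05
  Equil     0.05216     1.721     2.054
  solve Keq expr → x = 1.6458e-05; check Q = 1.6240e+04
Then add 0.04417 M of A.
Step 2:
                  A         M         E
  Initial   0.09633     1.721     2.054
  Change   -0.03911   0.05867   0.05867
  Equil     0.05721      1.78     2.113
  solve Keq expr → x = 0.01956; check Q = 1.6240e+04
Then change container volume by factor 1.5 (V_new/V_old).
Step 3:
                  A         M         E
  Initial   0.03814     1.186     1.408
  Change   -0.01998   0.02997   0.02997
  Equil     0.01816     1.216     1.438
  solve Keq expr → x = 0.00999; check Q = 1.6240e+04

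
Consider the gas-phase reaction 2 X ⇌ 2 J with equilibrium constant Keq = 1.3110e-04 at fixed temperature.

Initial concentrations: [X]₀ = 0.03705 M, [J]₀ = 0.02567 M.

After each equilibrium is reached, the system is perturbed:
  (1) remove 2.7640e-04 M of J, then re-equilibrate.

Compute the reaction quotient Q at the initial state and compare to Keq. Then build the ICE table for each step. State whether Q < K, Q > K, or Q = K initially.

Q₀ = 0.48 vs Keq = 1.3110e-04 ⇒ Q>K, reverse
Step 1:
                   X          J
  I          0.03705    0.02567
  C          0.02496   -0.02496
  E          0.06201 7.1001e-04
  solve Keq expr → x = -0.01248; check Q = 1.3110e-04
Then remove 2.7640e-04 M of J.
Step 2:
                   X          J
  I          0.06201 4.3361e-04
  C       -2.7327e-04 2.7327e-04
  E          0.06174 7.0688e-04
  solve Keq expr → x = 1.3664e-04; check Q = 1.3110e-04

Q₀ = 0.48; Q > K (proceeds reverse)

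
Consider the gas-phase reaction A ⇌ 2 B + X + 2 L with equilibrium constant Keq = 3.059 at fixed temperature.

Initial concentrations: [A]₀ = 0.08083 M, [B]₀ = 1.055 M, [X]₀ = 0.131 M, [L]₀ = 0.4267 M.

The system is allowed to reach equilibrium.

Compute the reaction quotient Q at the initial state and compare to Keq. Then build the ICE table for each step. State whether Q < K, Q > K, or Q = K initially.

Q₀ = 0.3284; Q < K (proceeds forward)

Q₀ = 0.3284 vs Keq = 3.059 ⇒ Q<K, forward
Step 1:
                  A         B         X         L
  I         0.08083     1.055     0.131    0.4267
  C        -0.05648     0.113   0.05648     0.113
  E         0.02435     1.168    0.1875    0.5397
  solve Keq expr → x = 0.05648; check Q = 3.059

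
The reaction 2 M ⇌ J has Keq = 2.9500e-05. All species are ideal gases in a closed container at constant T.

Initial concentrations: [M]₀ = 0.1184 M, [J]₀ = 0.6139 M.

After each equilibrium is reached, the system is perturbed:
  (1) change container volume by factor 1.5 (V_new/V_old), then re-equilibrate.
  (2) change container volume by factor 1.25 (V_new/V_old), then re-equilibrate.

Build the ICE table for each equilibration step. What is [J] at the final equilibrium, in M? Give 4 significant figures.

Q₀ = 43.79 vs Keq = 2.9500e-05 ⇒ Q>K, reverse
Step 1:
                   M          J
  Initial     0.1184     0.6139
  Change       1.228    -0.6138
  Equil        1.346 5.3453e-05
  solve Keq expr → x = -0.6138; check Q = 2.9500e-05
Then change container volume by factor 1.5 (V_new/V_old).
Step 2:
                   M          J
  Initial     0.8974 3.5635e-05
  Change  2.3754e-05 -1.1877e-05
  Equil       0.8974 2.3758e-05
  solve Keq expr → x = -1.1877e-05; check Q = 2.9500e-05
Then change container volume by factor 1.25 (V_new/V_old).
Step 3:
                   M          J
  Initial     0.7179 1.9007e-05
  Change  7.6020e-06 -3.8010e-06
  Equil       0.7179 1.5206e-05
  solve Keq expr → x = -3.8010e-06; check Q = 2.9500e-05

[J]_eq = 1.5206e-05 M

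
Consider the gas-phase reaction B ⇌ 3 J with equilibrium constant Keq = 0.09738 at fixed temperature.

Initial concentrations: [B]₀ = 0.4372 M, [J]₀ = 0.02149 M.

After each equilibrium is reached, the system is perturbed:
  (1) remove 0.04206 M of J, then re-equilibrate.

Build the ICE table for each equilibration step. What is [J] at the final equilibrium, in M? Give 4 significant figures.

[J]_eq = 0.3163 M

Q₀ = 2.2700e-05 vs Keq = 0.09738 ⇒ Q<K, forward
Step 1:
                   B          J
  Initial     0.4372    0.02149
  Change    -0.09962     0.2989
  Equil       0.3376     0.3203
  solve Keq expr → x = 0.09962; check Q = 0.09738
Then remove 0.04206 M of J.
Step 2:
                   B          J
  Initial     0.3376     0.2783
  Change    -0.01267      0.038
  Equil       0.3249     0.3163
  solve Keq expr → x = 0.01267; check Q = 0.09738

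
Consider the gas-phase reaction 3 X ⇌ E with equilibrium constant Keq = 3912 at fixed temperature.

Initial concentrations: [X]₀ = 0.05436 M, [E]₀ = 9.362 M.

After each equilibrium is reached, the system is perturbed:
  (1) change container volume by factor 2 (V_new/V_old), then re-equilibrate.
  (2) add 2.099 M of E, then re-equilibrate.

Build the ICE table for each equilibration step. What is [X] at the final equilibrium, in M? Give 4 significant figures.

Q₀ = 5.8281e+04 vs Keq = 3912 ⇒ Q>K, reverse
Step 1:
                    X           E
  init        0.05436       9.362
  Δ           0.07927    -0.02642
  eq           0.1336       9.336
  solve Keq expr → x = -0.02642; check Q = 3912
Then change container volume by factor 2 (V_new/V_old).
Step 2:
                    X           E
  init        0.06682       4.668
  Δ           0.03915    -0.01305
  eq            0.106       4.655
  solve Keq expr → x = -0.01305; check Q = 3912
Then add 2.099 M of E.
Step 3:
                    X           E
  init          0.106       6.754
  Δ           0.01397   -0.004657
  eq           0.1199       6.749
  solve Keq expr → x = -0.004657; check Q = 3912

[X]_eq = 0.1199 M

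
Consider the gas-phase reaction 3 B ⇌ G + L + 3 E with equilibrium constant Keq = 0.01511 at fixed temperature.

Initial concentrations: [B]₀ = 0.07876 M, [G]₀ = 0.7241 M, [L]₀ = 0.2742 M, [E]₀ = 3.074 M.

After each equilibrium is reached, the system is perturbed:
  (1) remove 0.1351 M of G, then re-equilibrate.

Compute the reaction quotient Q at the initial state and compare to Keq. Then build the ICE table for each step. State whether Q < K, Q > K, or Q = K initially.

Q₀ = 1.1805e+04 vs Keq = 0.01511 ⇒ Q>K, reverse
Step 1:
                   B          G          L          E
  Initial    0.07876     0.7241     0.2742      3.074
  Change      0.8163    -0.2721    -0.2721    -0.8163
  Equil       0.8951      0.452   0.002084      2.258
  solve Keq expr → x = -0.2721; check Q = 0.01511
Then remove 0.1351 M of G.
Step 2:
                   B          G          L          E
  Initial     0.8951     0.3169   0.002084      2.258
  Change   -0.002536 8.4538e-04 8.4538e-04   0.002536
  Equil       0.8926     0.3177   0.002929       2.26
  solve Keq expr → x = 8.4538e-04; check Q = 0.01511

Q₀ = 1.1805e+04; Q > K (proceeds reverse)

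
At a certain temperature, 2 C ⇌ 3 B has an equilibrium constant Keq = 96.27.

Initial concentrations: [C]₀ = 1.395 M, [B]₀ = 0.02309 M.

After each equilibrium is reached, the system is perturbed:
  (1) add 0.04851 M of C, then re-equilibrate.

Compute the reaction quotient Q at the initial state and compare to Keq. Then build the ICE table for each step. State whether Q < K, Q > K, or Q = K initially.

Q₀ = 6.3259e-06; Q < K (proceeds forward)

Q₀ = 6.3259e-06 vs Keq = 96.27 ⇒ Q<K, forward
Step 1:
                   C          B
  Initial      1.395    0.02309
  Change      -1.157      1.736
  Equil       0.2378      1.759
  solve Keq expr → x = 0.5786; check Q = 96.27
Then add 0.04851 M of C.
Step 2:
                   C          B
  Initial     0.2863      1.759
  Change    -0.03713    0.05569
  Equil       0.2491      1.815
  solve Keq expr → x = 0.01856; check Q = 96.27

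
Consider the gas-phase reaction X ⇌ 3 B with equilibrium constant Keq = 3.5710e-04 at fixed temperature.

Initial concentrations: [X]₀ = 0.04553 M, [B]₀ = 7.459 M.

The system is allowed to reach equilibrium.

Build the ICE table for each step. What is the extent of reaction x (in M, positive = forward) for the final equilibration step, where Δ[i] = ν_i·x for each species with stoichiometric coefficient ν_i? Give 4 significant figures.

x = -2.454 M

Q₀ = 9115 vs Keq = 3.5710e-04 ⇒ Q>K, reverse
Step 1:
                  X         B
  I         0.04553     7.459
  C           2.454    -7.363
  E             2.5   0.09629
  solve Keq expr → x = -2.454; check Q = 3.5710e-04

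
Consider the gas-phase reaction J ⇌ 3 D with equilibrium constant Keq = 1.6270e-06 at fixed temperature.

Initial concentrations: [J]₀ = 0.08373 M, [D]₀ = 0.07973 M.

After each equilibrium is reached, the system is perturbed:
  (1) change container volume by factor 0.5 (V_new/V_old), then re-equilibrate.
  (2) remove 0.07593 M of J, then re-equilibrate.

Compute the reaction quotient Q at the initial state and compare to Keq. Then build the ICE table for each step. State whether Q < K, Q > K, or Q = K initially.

Q₀ = 0.006053; Q > K (proceeds reverse)

Q₀ = 0.006053 vs Keq = 1.6270e-06 ⇒ Q>K, reverse
Step 1:
                  J         D
  Initial   0.08373   0.07973
  Change    0.02471  -0.07412
  Equil      0.1084  0.005609
  solve Keq expr → x = -0.02471; check Q = 1.6270e-06
Then change container volume by factor 0.5 (V_new/V_old).
Step 2:
                  J         D
  Initial    0.2169   0.01122
  Change   0.001379 -0.004136
  Equil      0.2183  0.007081
  solve Keq expr → x = -0.001379; check Q = 1.6270e-06
Then remove 0.07593 M of J.
Step 3:
                  J         D
  Initial    0.1423  0.007081
  Change  3.1204e-04 -9.3612e-04
  Equil      0.1426  0.006145
  solve Keq expr → x = -3.1204e-04; check Q = 1.6270e-06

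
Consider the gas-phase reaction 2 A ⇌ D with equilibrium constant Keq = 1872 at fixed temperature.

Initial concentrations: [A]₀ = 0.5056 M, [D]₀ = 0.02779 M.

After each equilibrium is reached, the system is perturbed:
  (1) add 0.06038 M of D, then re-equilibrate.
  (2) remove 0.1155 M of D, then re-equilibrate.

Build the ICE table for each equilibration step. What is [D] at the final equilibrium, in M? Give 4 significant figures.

[D]_eq = 0.22 M

Q₀ = 0.1087 vs Keq = 1872 ⇒ Q<K, forward
Step 1:
                    A           D
  init         0.5056     0.02779
  Δ           -0.4935      0.2467
  eq          0.01211      0.2745
  solve Keq expr → x = 0.2467; check Q = 1872
Then add 0.06038 M of D.
Step 2:
                    A           D
  init        0.01211      0.3349
  Δ          0.001253 -6.2653e-04
  eq          0.01336      0.3343
  solve Keq expr → x = -6.2653e-04; check Q = 1872
Then remove 0.1155 M of D.
Step 3:
                    A           D
  init        0.01336      0.2188
  Δ         -0.002521    0.001261
  eq          0.01084        0.22
  solve Keq expr → x = 0.001261; check Q = 1872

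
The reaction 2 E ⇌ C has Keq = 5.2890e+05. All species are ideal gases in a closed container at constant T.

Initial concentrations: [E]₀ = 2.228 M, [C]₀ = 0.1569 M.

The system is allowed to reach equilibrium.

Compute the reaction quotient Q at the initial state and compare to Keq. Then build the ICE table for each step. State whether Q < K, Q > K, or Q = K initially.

Q₀ = 0.03161 vs Keq = 5.2890e+05 ⇒ Q<K, forward
Step 1:
                  E         C
  init        2.228    0.1569
  Δ          -2.226     1.113
  eq        0.00155      1.27
  solve Keq expr → x = 1.113; check Q = 5.2890e+05

Q₀ = 0.03161; Q < K (proceeds forward)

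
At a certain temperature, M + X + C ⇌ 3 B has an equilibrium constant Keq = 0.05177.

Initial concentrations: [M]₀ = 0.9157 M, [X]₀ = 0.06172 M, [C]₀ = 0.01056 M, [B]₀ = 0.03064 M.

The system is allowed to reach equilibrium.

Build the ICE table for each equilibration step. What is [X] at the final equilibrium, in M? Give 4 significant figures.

[X]_eq = 0.06154 M

Q₀ = 0.0482 vs Keq = 0.05177 ⇒ Q<K, forward
Step 1:
                    M           X           C           B
  I            0.9157     0.06172     0.01056     0.03064
  C       -1.7698e-04 -1.7698e-04 -1.7698e-04  5.3094e-04
  E            0.9155     0.06154     0.01038     0.03117
  solve Keq expr → x = 1.7698e-04; check Q = 0.05177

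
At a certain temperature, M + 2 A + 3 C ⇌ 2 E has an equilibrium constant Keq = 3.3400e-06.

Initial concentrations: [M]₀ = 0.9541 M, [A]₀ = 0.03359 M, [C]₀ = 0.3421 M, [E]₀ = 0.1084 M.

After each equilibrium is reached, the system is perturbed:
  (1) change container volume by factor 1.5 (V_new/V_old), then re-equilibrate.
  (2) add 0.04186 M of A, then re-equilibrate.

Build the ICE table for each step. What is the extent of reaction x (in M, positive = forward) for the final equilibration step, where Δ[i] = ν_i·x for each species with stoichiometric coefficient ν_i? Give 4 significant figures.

x = 6.1160e-06 M

Q₀ = 272.6 vs Keq = 3.3400e-06 ⇒ Q>K, reverse
Step 1:
                  M         A         C         E
  I          0.9541   0.03359    0.3421    0.1084
  C         0.05415    0.1083    0.1625   -0.1083
  E           1.008    0.1419    0.5046 9.3325e-05
  solve Keq expr → x = -0.05415; check Q = 3.3400e-06
Then change container volume by factor 1.5 (V_new/V_old).
Step 2:
                  M         A         C         E
  I          0.6722    0.0946    0.3364 6.2217e-05
  C       1.7274e-05 3.4548e-05 5.1822e-05 -3.4548e-05
  E          0.6722   0.09463    0.3364 2.7669e-05
  solve Keq expr → x = -1.7274e-05; check Q = 3.3400e-06
Then add 0.04186 M of A.
Step 3:
                  M         A         C         E
  I          0.6722    0.1365    0.3364 2.7669e-05
  C       -6.1160e-06 -1.2232e-05 -1.8348e-05 1.2232e-05
  E          0.6722    0.1365    0.3364 3.9901e-05
  solve Keq expr → x = 6.1160e-06; check Q = 3.3400e-06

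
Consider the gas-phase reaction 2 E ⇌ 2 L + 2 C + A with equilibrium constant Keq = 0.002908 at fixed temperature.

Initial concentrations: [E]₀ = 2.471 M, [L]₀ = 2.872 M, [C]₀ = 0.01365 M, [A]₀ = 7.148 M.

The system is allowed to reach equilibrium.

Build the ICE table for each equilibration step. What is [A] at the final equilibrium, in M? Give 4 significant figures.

[A]_eq = 7.15 M

Q₀ = 0.001799 vs Keq = 0.002908 ⇒ Q<K, forward
Step 1:
                    E           L           C           A
  I             2.471       2.872     0.01365       7.148
  C         -0.003654    0.003654    0.003654    0.001827
  E             2.467       2.876      0.0173        7.15
  solve Keq expr → x = 0.001827; check Q = 0.002908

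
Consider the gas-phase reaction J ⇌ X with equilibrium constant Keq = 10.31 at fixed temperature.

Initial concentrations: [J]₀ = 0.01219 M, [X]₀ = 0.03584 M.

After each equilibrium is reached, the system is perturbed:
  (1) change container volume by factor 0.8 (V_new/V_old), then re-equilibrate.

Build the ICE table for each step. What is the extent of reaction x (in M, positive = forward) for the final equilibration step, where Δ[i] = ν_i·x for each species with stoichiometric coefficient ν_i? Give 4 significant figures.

Q₀ = 2.94 vs Keq = 10.31 ⇒ Q<K, forward
Step 1:
                    J           X
  init        0.01219     0.03584
  Δ         -0.007943    0.007943
  eq         0.004247     0.04378
  solve Keq expr → x = 0.007943; check Q = 10.31
Then change container volume by factor 0.8 (V_new/V_old).
Step 2:
                    J           X
  init       0.005308     0.05473
  Δ                 0           0
  eq         0.005308     0.05473
  solve Keq expr → x = 0; check Q = 10.31

x = 0 M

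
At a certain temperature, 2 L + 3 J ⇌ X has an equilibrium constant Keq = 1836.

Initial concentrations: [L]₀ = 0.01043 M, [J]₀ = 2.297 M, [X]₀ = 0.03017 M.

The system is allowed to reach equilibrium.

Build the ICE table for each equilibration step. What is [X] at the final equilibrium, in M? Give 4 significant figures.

Q₀ = 22.88 vs Keq = 1836 ⇒ Q<K, forward
Step 1:
                    L           J           X
  Initial     0.01043       2.297     0.03017
  Change    -0.009169    -0.01375    0.004584
  Equil      0.001261       2.283     0.03475
  solve Keq expr → x = 0.004584; check Q = 1836

[X]_eq = 0.03475 M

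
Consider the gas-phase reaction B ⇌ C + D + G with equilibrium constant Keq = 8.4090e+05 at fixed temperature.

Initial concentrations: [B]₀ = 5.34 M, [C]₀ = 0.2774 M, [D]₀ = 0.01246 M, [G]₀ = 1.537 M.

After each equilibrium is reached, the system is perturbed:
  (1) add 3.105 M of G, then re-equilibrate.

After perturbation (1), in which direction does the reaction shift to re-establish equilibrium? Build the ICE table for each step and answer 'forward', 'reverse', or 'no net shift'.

Q₀ = 9.9485e-04 vs Keq = 8.4090e+05 ⇒ Q<K, forward
Step 1:
                    B           C           D           G
  I              5.34      0.2774     0.01246       1.537
  C             -5.34        5.34        5.34        5.34
  E        2.4586e-04       5.617       5.352       6.877
  solve Keq expr → x = 5.34; check Q = 8.4090e+05
Then add 3.105 M of G.
Step 2:
                    B           C           D           G
  I        2.4586e-04       5.617       5.352       9.982
  C        1.1099e-04 -1.1099e-04 -1.1099e-04 -1.1099e-04
  E        3.5685e-04       5.617       5.352       9.982
  solve Keq expr → x = -1.1099e-04; check Q = 8.4090e+05

Direction: reverse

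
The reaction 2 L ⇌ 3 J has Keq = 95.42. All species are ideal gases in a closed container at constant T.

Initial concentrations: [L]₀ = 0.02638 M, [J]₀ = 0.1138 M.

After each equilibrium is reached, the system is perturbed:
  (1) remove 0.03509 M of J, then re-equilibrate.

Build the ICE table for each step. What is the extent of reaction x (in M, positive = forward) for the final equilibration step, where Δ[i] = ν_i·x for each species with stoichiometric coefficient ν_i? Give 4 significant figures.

x = 8.9219e-04 M

Q₀ = 2.118 vs Keq = 95.42 ⇒ Q<K, forward
Step 1:
                  L         J
  init      0.02638    0.1138
  Δ        -0.02073    0.0311
  eq       0.005647    0.1449
  solve Keq expr → x = 0.01037; check Q = 95.42
Then remove 0.03509 M of J.
Step 2:
                  L         J
  init     0.005647    0.1098
  Δ       -0.001784  0.002677
  eq       0.003862    0.1125
  solve Keq expr → x = 8.9219e-04; check Q = 95.42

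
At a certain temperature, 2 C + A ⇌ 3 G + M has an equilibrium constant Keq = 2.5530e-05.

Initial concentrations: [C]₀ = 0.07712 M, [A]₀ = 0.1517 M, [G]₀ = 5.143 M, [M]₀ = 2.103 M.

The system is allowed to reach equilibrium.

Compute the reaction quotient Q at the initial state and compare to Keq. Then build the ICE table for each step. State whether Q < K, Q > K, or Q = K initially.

Q₀ = 3.1708e+05 vs Keq = 2.5530e-05 ⇒ Q>K, reverse
Step 1:
                   C          A          G          M
  init       0.07712     0.1517      5.143      2.103
  Δ            3.356      1.678     -5.034     -1.678
  eq           3.433       1.83      0.109      0.425
  solve Keq expr → x = -1.678; check Q = 2.5530e-05

Q₀ = 3.1708e+05; Q > K (proceeds reverse)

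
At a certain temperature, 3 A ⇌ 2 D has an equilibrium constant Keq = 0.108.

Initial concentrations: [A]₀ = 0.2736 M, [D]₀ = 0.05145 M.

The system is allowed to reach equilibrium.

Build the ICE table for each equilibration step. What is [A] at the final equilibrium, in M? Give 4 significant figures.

[A]_eq = 0.2784 M

Q₀ = 0.1292 vs Keq = 0.108 ⇒ Q>K, reverse
Step 1:
                   A          D
  init        0.2736    0.05145
  Δ         0.004774  -0.003183
  eq          0.2784    0.04827
  solve Keq expr → x = -0.001591; check Q = 0.108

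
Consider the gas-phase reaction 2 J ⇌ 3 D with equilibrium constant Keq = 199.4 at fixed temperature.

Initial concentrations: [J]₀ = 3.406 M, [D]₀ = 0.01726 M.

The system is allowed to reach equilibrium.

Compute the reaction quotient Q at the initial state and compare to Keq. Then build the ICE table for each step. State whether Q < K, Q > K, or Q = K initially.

Q₀ = 4.4323e-07 vs Keq = 199.4 ⇒ Q<K, forward
Step 1:
                    J           D
  init          3.406     0.01726
  Δ            -2.794       4.192
  eq           0.6115       4.209
  solve Keq expr → x = 1.397; check Q = 199.4

Q₀ = 4.4323e-07; Q < K (proceeds forward)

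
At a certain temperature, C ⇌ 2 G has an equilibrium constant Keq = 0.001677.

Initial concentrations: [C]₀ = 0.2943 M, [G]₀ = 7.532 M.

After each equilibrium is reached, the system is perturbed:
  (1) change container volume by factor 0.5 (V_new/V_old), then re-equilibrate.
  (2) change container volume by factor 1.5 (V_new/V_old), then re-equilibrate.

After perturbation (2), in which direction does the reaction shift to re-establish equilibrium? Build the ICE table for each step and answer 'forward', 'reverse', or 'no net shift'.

Q₀ = 192.8 vs Keq = 0.001677 ⇒ Q>K, reverse
Step 1:
                   C          G
  I           0.2943      7.532
  C            3.725      -7.45
  E            4.019     0.0821
  solve Keq expr → x = -3.725; check Q = 0.001677
Then change container volume by factor 0.5 (V_new/V_old).
Step 2:
                   C          G
  I            8.039     0.1642
  C          0.02396   -0.04792
  E            8.062     0.1163
  solve Keq expr → x = -0.02396; check Q = 0.001677
Then change container volume by factor 1.5 (V_new/V_old).
Step 3:
                   C          G
  I            5.375    0.07752
  C        -0.008673    0.01735
  E            5.366    0.09486
  solve Keq expr → x = 0.008673; check Q = 0.001677

Direction: forward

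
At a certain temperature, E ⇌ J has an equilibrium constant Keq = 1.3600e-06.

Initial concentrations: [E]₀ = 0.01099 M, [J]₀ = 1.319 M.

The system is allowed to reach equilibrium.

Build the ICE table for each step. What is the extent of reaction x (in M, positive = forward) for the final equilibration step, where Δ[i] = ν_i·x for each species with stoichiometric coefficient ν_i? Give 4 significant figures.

Q₀ = 120 vs Keq = 1.3600e-06 ⇒ Q>K, reverse
Step 1:
                  E         J
  I         0.01099     1.319
  C           1.319    -1.319
  E            1.33 1.8088e-06
  solve Keq expr → x = -1.319; check Q = 1.3600e-06

x = -1.319 M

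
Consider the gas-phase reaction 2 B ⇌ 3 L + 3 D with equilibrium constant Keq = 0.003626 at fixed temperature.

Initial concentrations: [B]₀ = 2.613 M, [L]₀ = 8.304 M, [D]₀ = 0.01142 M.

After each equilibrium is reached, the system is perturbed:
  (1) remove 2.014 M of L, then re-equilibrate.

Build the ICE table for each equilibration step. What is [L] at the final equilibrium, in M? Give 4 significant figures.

[L]_eq = 6.324 M

Q₀ = 1.2491e-04 vs Keq = 0.003626 ⇒ Q<K, forward
Step 1:
                   B          L          D
  init         2.613      8.304    0.01142
  Δ         -0.01563    0.02344    0.02344
  eq           2.597      8.327    0.03486
  solve Keq expr → x = 0.007813; check Q = 0.003626
Then remove 2.014 M of L.
Step 2:
                   B          L          D
  init         2.597      6.313    0.03486
  Δ        -0.007303    0.01095    0.01095
  eq            2.59      6.324    0.04581
  solve Keq expr → x = 0.003652; check Q = 0.003626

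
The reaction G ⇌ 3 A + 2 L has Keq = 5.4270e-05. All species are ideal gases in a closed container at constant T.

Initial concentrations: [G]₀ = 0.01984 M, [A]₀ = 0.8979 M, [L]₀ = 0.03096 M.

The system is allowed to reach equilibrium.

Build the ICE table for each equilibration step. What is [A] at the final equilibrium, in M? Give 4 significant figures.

Q₀ = 0.03497 vs Keq = 5.4270e-05 ⇒ Q>K, reverse
Step 1:
                   G          A          L
  Initial    0.01984     0.8979    0.03096
  Change     0.01461   -0.04384   -0.02923
  Equil      0.03445     0.8541   0.001732
  solve Keq expr → x = -0.01461; check Q = 5.4270e-05

[A]_eq = 0.8541 M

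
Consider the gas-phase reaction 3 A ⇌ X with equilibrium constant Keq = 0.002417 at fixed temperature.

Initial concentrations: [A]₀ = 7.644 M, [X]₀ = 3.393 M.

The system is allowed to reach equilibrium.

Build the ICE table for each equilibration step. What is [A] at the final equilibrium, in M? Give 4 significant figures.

Q₀ = 0.007597 vs Keq = 0.002417 ⇒ Q>K, reverse
Step 1:
                   A          X
  init         7.644      3.393
  Δ            2.534    -0.8447
  eq           10.18      2.548
  solve Keq expr → x = -0.8447; check Q = 0.002417

[A]_eq = 10.18 M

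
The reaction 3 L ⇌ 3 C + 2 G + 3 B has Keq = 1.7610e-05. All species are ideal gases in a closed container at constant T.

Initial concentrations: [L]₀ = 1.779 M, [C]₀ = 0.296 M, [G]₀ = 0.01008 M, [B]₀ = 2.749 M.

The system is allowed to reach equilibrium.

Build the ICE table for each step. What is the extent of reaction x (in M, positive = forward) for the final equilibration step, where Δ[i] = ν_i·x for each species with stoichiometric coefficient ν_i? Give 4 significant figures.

Q₀ = 9.7228e-06 vs Keq = 1.7610e-05 ⇒ Q<K, forward
Step 1:
                   L          C          G          B
  init         1.779      0.296    0.01008      2.749
  Δ        -0.004633   0.004633   0.003088   0.004633
  eq           1.774     0.3006    0.01317      2.754
  solve Keq expr → x = 0.001544; check Q = 1.7610e-05

x = 0.001544 M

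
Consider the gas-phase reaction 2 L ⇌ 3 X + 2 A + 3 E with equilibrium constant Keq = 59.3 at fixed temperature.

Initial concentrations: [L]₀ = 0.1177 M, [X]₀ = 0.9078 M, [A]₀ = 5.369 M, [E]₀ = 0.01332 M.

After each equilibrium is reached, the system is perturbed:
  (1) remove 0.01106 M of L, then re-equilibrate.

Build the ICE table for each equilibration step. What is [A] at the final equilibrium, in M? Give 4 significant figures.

Q₀ = 0.003679 vs Keq = 59.3 ⇒ Q<K, forward
Step 1:
                  L         X         A         E
  I          0.1177    0.9078     5.369   0.01332
  C        -0.08107    0.1216   0.08107    0.1216
  E         0.03663     1.029      5.45    0.1349
  solve Keq expr → x = 0.04053; check Q = 59.3
Then remove 0.01106 M of L.
Step 2:
                  L         X         A         E
  I         0.02557     1.029      5.45    0.1349
  C        0.006596 -0.009894 -0.006596 -0.009894
  E         0.03217      1.02     5.443     0.125
  solve Keq expr → x = -0.003298; check Q = 59.3

[A]_eq = 5.443 M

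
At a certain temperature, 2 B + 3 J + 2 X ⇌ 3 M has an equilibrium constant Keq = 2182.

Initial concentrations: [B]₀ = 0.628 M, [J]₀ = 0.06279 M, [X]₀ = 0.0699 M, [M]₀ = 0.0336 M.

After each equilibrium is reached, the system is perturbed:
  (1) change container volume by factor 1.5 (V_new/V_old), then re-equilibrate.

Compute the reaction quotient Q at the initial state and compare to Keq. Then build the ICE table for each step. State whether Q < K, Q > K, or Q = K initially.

Q₀ = 79.52 vs Keq = 2182 ⇒ Q<K, forward
Step 1:
                   B          J          X          M
  Initial      0.628    0.06279     0.0699     0.0336
  Change    -0.01462   -0.02193   -0.01462    0.02193
  Equil       0.6134    0.04086    0.05528    0.05553
  solve Keq expr → x = 0.007309; check Q = 2182
Then change container volume by factor 1.5 (V_new/V_old).
Step 2:
                   B          J          X          M
  Initial     0.4089    0.02724    0.03685    0.03702
  Change    0.004804   0.007206   0.004804  -0.007206
  Equil       0.4137    0.03445    0.04166    0.02981
  solve Keq expr → x = -0.002402; check Q = 2182

Q₀ = 79.52; Q < K (proceeds forward)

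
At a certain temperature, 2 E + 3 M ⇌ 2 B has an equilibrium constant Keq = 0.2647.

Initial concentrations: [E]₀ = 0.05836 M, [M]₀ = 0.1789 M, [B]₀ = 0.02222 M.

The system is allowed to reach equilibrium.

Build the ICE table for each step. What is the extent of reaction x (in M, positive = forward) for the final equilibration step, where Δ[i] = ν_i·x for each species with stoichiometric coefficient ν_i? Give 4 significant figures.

Q₀ = 25.32 vs Keq = 0.2647 ⇒ Q>K, reverse
Step 1:
                  E         M         B
  Initial   0.05836    0.1789   0.02222
  Change     0.0185   0.02776   -0.0185
  Equil     0.07686    0.2067  0.003715
  solve Keq expr → x = -0.009252; check Q = 0.2647

x = -0.009252 M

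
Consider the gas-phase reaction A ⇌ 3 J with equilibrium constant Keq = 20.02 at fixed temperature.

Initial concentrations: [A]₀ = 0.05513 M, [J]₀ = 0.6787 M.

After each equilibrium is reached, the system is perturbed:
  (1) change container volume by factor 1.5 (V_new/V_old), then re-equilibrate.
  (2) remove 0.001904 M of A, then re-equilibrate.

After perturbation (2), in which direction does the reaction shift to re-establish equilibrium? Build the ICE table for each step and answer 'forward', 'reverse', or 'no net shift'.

Q₀ = 5.671 vs Keq = 20.02 ⇒ Q<K, forward
Step 1:
                  A         J
  init      0.05513    0.6787
  Δ        -0.03193   0.09578
  eq         0.0232    0.7745
  solve Keq expr → x = 0.03193; check Q = 20.02
Then change container volume by factor 1.5 (V_new/V_old).
Step 2:
                  A         J
  init      0.01547    0.5163
  Δ       -0.007638   0.02291
  eq       0.007832    0.5392
  solve Keq expr → x = 0.007638; check Q = 20.02
Then remove 0.001904 M of A.
Step 3:
                  A         J
  init     0.005928    0.5392
  Δ        0.001686 -0.005057
  eq       0.007614    0.5342
  solve Keq expr → x = -0.001686; check Q = 20.02

Direction: reverse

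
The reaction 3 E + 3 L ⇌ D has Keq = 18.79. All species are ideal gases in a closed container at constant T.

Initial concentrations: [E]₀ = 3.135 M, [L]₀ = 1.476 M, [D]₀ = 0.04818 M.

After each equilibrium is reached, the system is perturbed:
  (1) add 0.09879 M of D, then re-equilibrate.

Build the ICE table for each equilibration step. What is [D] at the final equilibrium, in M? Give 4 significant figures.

[D]_eq = 0.5818 M

Q₀ = 4.8629e-04 vs Keq = 18.79 ⇒ Q<K, forward
Step 1:
                   E          L          D
  Initial      3.135      1.476    0.04818
  Change      -1.314     -1.314     0.4379
  Equil        1.821     0.1624     0.4861
  solve Keq expr → x = 0.4379; check Q = 18.79
Then add 0.09879 M of D.
Step 2:
                   E          L          D
  Initial      1.821     0.1624     0.5848
  Change    0.009165   0.009165  -0.003055
  Equil        1.831     0.1715     0.5818
  solve Keq expr → x = -0.003055; check Q = 18.79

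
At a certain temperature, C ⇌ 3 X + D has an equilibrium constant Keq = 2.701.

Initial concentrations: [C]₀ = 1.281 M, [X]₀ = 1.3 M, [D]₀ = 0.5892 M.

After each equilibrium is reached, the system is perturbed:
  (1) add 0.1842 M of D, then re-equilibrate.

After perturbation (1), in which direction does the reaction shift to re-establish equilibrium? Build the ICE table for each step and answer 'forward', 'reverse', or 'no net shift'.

Q₀ = 1.011 vs Keq = 2.701 ⇒ Q<K, forward
Step 1:
                    C           X           D
  I             1.281         1.3      0.5892
  C           -0.1156      0.3468      0.1156
  E             1.165       1.647      0.7048
  solve Keq expr → x = 0.1156; check Q = 2.701
Then add 0.1842 M of D.
Step 2:
                    C           X           D
  I             1.165       1.647       0.889
  C           0.03049    -0.09148    -0.03049
  E             1.196       1.555      0.8585
  solve Keq expr → x = -0.03049; check Q = 2.701

Direction: reverse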